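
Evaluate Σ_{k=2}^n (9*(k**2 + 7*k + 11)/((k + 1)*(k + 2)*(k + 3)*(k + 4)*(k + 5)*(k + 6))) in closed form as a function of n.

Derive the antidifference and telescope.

S(n) = (n**3 + 12*n**2 + 44*n - 57)/(35*(n**3 + 12*n**2 + 44*n + 48))

r(k) = (k + 1)*(7*k + (k + 1)**2 + 18)/((k + 7)*(k**2 + 7*k + 11)) after simplifying.
Gosper form: A/B · C(k+1)/C(k) with A=k + 1, B=k + 7, C=k**2 + 7*k + 11.
Solve (k + 1)·f(k+1) − (k + 6)·f(k) = k**2 + 7*k + 11.
Bound: deg f ≤ 5.
Solving with deg f ≤ 5: f(k) = k*(k + 2)*(k + 4)*(k**2 + 9*k + 23)/45.
Get s_k = R·t_k = k*(k**2 + 9*k + 23)/(5*(k**3 + 9*k**2 + 23*k + 15)) with R(k) = B(k−1)f(k)/C(k) = k*(k + 2)*(k + 4)*(k + 6)*(k**2 + 9*k + 23)/(45*(k**2 + 7*k + 11)).
Verify: 9*(k**2 + 7*k + 11)/(k**6 + 21*k**5 + 175*k**4 + 735*k**3 + 1624*k**2 + 1764*k + 720) matches t_k.
Telescope: S(n) = s_(n+1) − s_(2) = (n**3 + 12*n**2 + 44*n + 33)/(5*(n**3 + 12*n**2 + 44*n + 48)) − (6/35) = (n**3 + 12*n**2 + 44*n - 57)/(35*(n**3 + 12*n**2 + 44*n + 48)).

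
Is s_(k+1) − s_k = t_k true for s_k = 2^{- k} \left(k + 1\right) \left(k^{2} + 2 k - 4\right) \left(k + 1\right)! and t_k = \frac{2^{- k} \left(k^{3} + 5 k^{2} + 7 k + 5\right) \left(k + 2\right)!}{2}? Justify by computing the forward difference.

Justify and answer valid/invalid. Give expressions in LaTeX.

Invalid: residual - \frac{2^{- k} \left(k^{3} + 4 k^{2} + 3 k + 6\right) \left(k + 1\right)!}{2} ≠ 0.

s_(k+1) = (k + 2)*(k**2 + 4*k - 1)*factorial(k + 2)/(2*2**k)
s_(k+1) − s_k = (k**4 + 6*k**3 + 13*k**2 + 16*k + 4)*factorial(k + 1)/(2*2**k)
(s_(k+1) − s_k) − t_k = -(k**3 + 4*k**2 + 3*k + 6)*factorial(k + 1)/(2*2**k)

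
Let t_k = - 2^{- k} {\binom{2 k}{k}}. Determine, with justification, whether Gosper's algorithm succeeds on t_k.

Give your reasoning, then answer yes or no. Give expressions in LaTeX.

Ratio r(k) = (2*k + 1)/(k + 1).
Gosper form: A/B · C(k+1)/C(k) with A=2*k + 1, B=k + 1, C=1.
Solve (2*k + 1)·f(k+1) − (k)·f(k) = 1.
Degrees (1,1,0) ⇒ d ≤ -1.
deg f ≤ -1 is impossible — no certificate.

No — key equation has no polynomial f.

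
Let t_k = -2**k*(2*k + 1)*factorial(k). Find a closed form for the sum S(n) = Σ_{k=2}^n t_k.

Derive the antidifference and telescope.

Step 1: r(k) = 2*(k + 1)*(2*k + 3)/(2*k + 1).
Normal form (A,B,C) = (2*k + 2, 1, k + 1/2).
Set up (2*k + 2)·f(k+1) − (1)·f(k) − (k + 1/2) = 0.
From deg A=1, deg B=0, deg C=1: d=0.
Match coefficients ⇒ f(k) = 1/2.
Certificate R = B(k−1)f/C = 1/(2*k + 1) gives s_k = -2**k*factorial(k).
Verify: -2**k*(2*k + 1)*factorial(k) matches t_k.
s_(n+1) = -2**(n + 1)*factorial(n + 1) and s_(2) = -8, so S(n) = -2*2**n*factorial(n + 1) + 8.

S(n) = -2*2**n*factorial(n + 1) + 8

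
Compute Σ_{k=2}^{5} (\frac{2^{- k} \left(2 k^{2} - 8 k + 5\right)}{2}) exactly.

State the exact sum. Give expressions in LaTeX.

Σ = -3/64

r(k) = (2*k**2 - 4*k - 1)/(2*(2*k**2 - 8*k + 5)) after simplifying.
Normal form (A,B,C) = (1/2, 1, k**2 - 4*k + 5/2).
Need (1/2)·f(k+1) − (1)·f(k) = k**2 - 4*k + 5/2.
From deg A=0, deg B=0, deg C=2: d=2.
Solving with deg f ≤ 2: f(k) = -2*k**2 + 4*k - 3.
R(k) = B(k−1)·f(k)/C(k) = -2*(2*k**2 - 4*k + 3)/(2*k**2 - 8*k + 5); s_k = R·t_k = (-2*k**2 + 4*k - 3)/2**k.
s_(k+1) − s_k = (2*k**2 - 8*k + 5)/(2*2**k) = t_k.
Telescoping: Σ = s_(6) − s_(2) = -51/64 − (-3/4) = -3/64.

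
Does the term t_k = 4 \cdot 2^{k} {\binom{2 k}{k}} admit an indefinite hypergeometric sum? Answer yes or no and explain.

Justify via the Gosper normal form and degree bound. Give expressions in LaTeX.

No — negative degree bound, so no certificate f.

Compute t_(k+1)/t_k: get 4*(2*k + 1)/(k + 1).
Gosper form: A/B · C(k+1)/C(k) with A=8*k + 4, B=k + 1, C=1.
Key eq: (8*k + 4)·f(k+1) = (k)·f(k) + (1).
Degrees (1,1,0) ⇒ d ≤ -1.
d = -1 < 0 ⇒ no nonzero polynomial f; not summable.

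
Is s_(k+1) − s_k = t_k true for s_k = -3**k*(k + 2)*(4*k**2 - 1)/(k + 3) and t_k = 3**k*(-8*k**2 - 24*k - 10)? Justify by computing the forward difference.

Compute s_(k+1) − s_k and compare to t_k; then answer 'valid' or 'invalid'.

Invalid: residual 3**k*(8*k**3 + 44*k**2 + 82*k + 31)/(k**2 + 7*k + 12) ≠ 0.

s_(k+1) = -3**(k + 1)*(k + 3)*(4*(k + 1)**2 - 1)/(k + 4)
s_(k+1) − s_k = 3**k*(-8*k**4 - 72*k**3 - 230*k**2 - 276*k - 89)/(k**2 + 7*k + 12)
(s_(k+1) − s_k) − t_k = 3**k*(8*k**3 + 44*k**2 + 82*k + 31)/(k**2 + 7*k + 12)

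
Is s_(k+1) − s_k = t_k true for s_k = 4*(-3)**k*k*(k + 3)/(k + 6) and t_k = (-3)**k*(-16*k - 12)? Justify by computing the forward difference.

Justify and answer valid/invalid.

s_(k+1) = 4*(-3)**(k + 1)*(k + 1)*(k + 4)/(k + 7)
s_(k+1) − s_k = (-3)**k*(-16*k**3 - 172*k**2 - 492*k - 288)/(k**2 + 13*k + 42)
(s_(k+1) − s_k) − t_k = 24*(-3)**k*(2*k**2 + 14*k + 9)/(k**2 + 13*k + 42)

Invalid: residual 24*(-3)**k*(2*k**2 + 14*k + 9)/(k**2 + 13*k + 42) ≠ 0.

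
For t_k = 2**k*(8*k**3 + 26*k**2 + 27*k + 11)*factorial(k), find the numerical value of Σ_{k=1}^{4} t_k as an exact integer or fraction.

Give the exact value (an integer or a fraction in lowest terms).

Σ = 430072

t_(k+1)/t_k = 2*(8*k**4 + 58*k**3 + 153*k**2 + 175*k + 72)/(8*k**3 + 26*k**2 + 27*k + 11).
Gosper form: A/B · C(k+1)/C(k) with A=2*k + 2, B=1, C=k**3 + 13*k**2/4 + 27*k/8 + 11/8.
f must satisfy (2*k + 2)·f(k+1) − (1)·f(k) = k**3 + 13*k**2/4 + 27*k/8 + 11/8.
deg f ≤ 2 (via 1,0,3).
Solve for f: f(k) = (4*k**2 + 3*k - 3)/8 (degree 2 ≤ 2).
Get s_k = R·t_k = 2**k*(4*k**2 + 3*k - 3)*factorial(k) with R(k) = B(k−1)f(k)/C(k) = (4*k**2 + 3*k - 3)/(8*k**3 + 26*k**2 + 27*k + 11).
Check: Δs_k = 2**k*(8*k**3 + 26*k**2 + 27*k + 11)*factorial(k). ✓
Telescoping: Σ = s_(5) − s_(1) = 430080 − (8) = 430072.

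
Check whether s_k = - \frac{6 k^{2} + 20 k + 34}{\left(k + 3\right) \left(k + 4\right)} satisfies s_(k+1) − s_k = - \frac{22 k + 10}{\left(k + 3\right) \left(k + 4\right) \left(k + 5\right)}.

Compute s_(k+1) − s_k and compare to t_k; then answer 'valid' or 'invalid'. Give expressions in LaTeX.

Valid: the claim telescopes to t_k.

s_(k+1) = 2*(-10*k - 3*(k + 1)**2 - 27)/((k + 4)*(k + 5))
s_(k+1) − s_k = 2*(-11*k - 5)/(k**3 + 12*k**2 + 47*k + 60)
(s_(k+1) − s_k) − t_k = 0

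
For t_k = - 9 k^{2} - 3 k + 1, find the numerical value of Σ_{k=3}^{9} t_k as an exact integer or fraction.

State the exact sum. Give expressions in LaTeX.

Compute t_(k+1)/t_k: get (9*k**2 + 21*k + 11)/(9*k**2 + 3*k - 1).
Factor: A=1; B=1; C=k**2 + k/3 - 1/9.
Solve (1)·f(k+1) − (1)·f(k) = k**2 + k/3 - 1/9.
d = 3 from the (0,0,2) case.
Solving with deg f ≤ 3: f(k) = k*(3*k**2 - 3*k - 1)/9.
R(k) = B(k−1)·f(k)/C(k) = k*(3*k**2 - 3*k - 1)/(9*k**2 + 3*k - 1); s_k = R·t_k = k*(-3*k**2 + 3*k + 1).
Δs = -9*k**2 - 3*k + 1, as required.
Evaluate s at k=10 and k=3: -2690 and -51; difference -2639.

Σ = -2639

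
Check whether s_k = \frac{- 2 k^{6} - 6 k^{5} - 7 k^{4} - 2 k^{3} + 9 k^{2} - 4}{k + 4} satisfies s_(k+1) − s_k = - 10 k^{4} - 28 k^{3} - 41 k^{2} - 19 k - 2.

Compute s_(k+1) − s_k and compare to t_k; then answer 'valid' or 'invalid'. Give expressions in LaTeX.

s_(k+1) = (-2*k**6 - 18*k**5 - 67*k**4 - 130*k**3 - 129*k**2 - 58*k - 12)/(k + 5)
s_(k+1) − s_k = (-10*k**6 - 102*k**5 - 361*k**4 - 648*k**3 - 619*k**2 - 240*k - 28)/(k**2 + 9*k + 20)
(s_(k+1) − s_k) − t_k = 2*(8*k**5 + 66*k**4 + 150*k**3 + 187*k**2 + 79*k + 6)/(k**2 + 9*k + 20)

Invalid: residual \frac{2 \left(8 k^{5} + 66 k^{4} + 150 k^{3} + 187 k^{2} + 79 k + 6\right)}{k^{2} + 9 k + 20} ≠ 0.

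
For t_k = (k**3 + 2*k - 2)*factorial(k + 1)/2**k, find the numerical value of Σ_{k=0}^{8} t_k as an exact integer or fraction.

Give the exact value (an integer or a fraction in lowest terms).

t_(k+1)/t_k = (k + 2)*(2*k + (k + 1)**3)/(2*(k**3 + 2*k - 2)).
Take A(k)=k/2 + 1, B(k)=1, C(k)=k**3 + 2*k - 2.
Key eq: (k/2 + 1)·f(k+1) = (1)·f(k) + (k**3 + 2*k - 2).
Bound: deg f ≤ 2.
Coefficient equations give f(k) = 2*(k**2 - 2*k - 1).
Certificate R = B(k−1)f/C = 2*(k**2 - 2*k - 1)/(k**3 + 2*k - 2) gives s_k = 2**(1 - k)*(k**2 - 2*k - 1)*factorial(k + 1).
Verify: (k**3 + 2*k - 2)*factorial(k + 1)/2**k matches t_k.
Sum = s_(9) − s_(0); s_(9) = 878850, s_(0) = -2 ⇒ 878852.

Σ = 878852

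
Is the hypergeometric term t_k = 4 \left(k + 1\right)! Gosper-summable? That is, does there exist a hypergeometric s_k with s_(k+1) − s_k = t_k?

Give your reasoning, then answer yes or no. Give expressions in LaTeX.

No. Not Gosper-summable.

Step 1: r(k) = k + 2.
Take A(k)=k + 2, B(k)=1, C(k)=1.
Need (k + 2)·f(k+1) − (1)·f(k) = 1.
d = -1 from the (1,0,0) case.
Bound -1 < 0, so the key equation has no polynomial solution.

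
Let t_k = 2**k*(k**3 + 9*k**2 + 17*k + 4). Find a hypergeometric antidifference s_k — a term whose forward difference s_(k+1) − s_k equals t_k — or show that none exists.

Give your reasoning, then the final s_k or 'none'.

Step 1: r(k) = 2*(k**3 + 12*k**2 + 38*k + 31)/(k**3 + 9*k**2 + 17*k + 4).
A = 2, B = 1, C = k**3 + 9*k**2 + 17*k + 4.
f must satisfy (2)·f(k+1) − (1)·f(k) = k**3 + 9*k**2 + 17*k + 4.
From deg A=0, deg B=0, deg C=3: d=3.
A polynomial solution: f(k) = k**3 + 3*k**2 - k - 2.
Certificate R = B(k−1)f/C = (k**3 + 3*k**2 - k - 2)/(k**3 + 9*k**2 + 17*k + 4) gives s_k = 2**k*(k**3 + 3*k**2 - k - 2).
Δs = 2**k*(k**3 + 9*k**2 + 17*k + 4), as required.

s_k = 2**k*(k**3 + 3*k**2 - k - 2)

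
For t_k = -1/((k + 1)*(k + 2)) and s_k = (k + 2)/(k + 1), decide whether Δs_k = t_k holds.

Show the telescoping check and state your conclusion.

s_(k+1) = (k + 3)/(k + 2)
s_(k+1) − s_k = -1/(k**2 + 3*k + 2)
(s_(k+1) − s_k) − t_k = 0

Valid: the claim telescopes to t_k.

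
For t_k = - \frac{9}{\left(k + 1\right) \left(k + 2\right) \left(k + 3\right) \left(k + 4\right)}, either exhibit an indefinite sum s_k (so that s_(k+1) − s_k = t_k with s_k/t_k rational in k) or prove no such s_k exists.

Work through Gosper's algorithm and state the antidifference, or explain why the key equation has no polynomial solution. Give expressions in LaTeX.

s_k = \frac{k \left(- k^{2} - 6 k - 11\right)}{2 \left(k + 1\right) \left(k + 2\right) \left(k + 3\right)}

r(k) = (k + 1)/(k + 5) after simplifying.
Factor: A=k + 1; B=k + 5; C=1.
f must satisfy (k + 1)·f(k+1) − (k + 4)·f(k) = 1.
From deg A=1, deg B=1, deg C=0: d=3.
Solving with deg f ≤ 3: f(k) = k*(k**2 + 6*k + 11)/18.
R(k) = B(k−1)·f(k)/C(k) = k*(k + 4)*(k**2 + 6*k + 11)/18; s_k = R·t_k = k*(-k**2 - 6*k - 11)/(2*(k + 1)*(k + 2)*(k + 3)).
Check: Δs_k = -9/(k**4 + 10*k**3 + 35*k**2 + 50*k + 24). ✓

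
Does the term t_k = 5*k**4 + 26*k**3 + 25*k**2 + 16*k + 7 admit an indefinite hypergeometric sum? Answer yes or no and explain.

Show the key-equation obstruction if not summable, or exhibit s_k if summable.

Ratio r(k) = (5*k**4 + 46*k**3 + 133*k**2 + 164*k + 79)/(5*k**4 + 26*k**3 + 25*k**2 + 16*k + 7).
Take A(k)=1, B(k)=1, C(k)=k**4 + 26*k**3/5 + 5*k**2 + 16*k/5 + 7/5.
Need (1)·f(k+1) − (1)·f(k) = k**4 + 26*k**3/5 + 5*k**2 + 16*k/5 + 7/5.
From deg A=0, deg B=0, deg C=4: d=5.
Solve for f: f(k) = k*(k**4 + 4*k**3 - 3*k**2 + 2*k + 3)/5 (degree 5 ≤ 5).
Get s_k = R·t_k = k*(k**4 + 4*k**3 - 3*k**2 + 2*k + 3) with R(k) = B(k−1)f(k)/C(k) = k*(k**4 + 4*k**3 - 3*k**2 + 2*k + 3)/(5*k**4 + 26*k**3 + 25*k**2 + 16*k + 7).
Δs = 5*k**4 + 26*k**3 + 25*k**2 + 16*k + 7, as required.

Yes. s_k = k*(k**4 + 4*k**3 - 3*k**2 + 2*k + 3).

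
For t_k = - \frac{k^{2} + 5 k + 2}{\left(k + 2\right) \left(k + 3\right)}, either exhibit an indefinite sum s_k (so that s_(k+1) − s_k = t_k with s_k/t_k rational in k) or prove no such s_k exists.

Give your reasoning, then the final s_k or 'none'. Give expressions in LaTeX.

s_k = - \frac{k^{2}}{k + 2}

The ratio is (k + 2)*(5*k + (k + 1)**2 + 7)/((k + 4)*(k**2 + 5*k + 2)).
Factor: A=k + 2; B=k + 4; C=k**2 + 5*k + 2.
Need (k + 2)·f(k+1) − (k + 3)·f(k) = k**2 + 5*k + 2.
Bound: deg f ≤ 2.
A polynomial solution: f(k) = k**2.
So s_k = (B(k−1)f/C)·t_k = (k**2*(k + 3)/(k**2 + 5*k + 2))·t_k = -k**2/(k + 2).
Check: Δs_k = (-k**2 - 5*k - 2)/(k**2 + 5*k + 6). ✓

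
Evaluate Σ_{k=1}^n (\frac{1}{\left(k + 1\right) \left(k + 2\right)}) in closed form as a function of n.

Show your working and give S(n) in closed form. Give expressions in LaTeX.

S(n) = \frac{n}{2 \left(n + 2\right)}

Step 1: r(k) = (k + 1)/(k + 3).
So A=k + 1 and B=k + 3, with C=1.
f must satisfy (k + 1)·f(k+1) − (k + 2)·f(k) = 1.
Bound: deg f ≤ 1.
Solve for f: f(k) = k (degree 1 ≤ 1).
Certificate R = B(k−1)f/C = k*(k + 2) gives s_k = k/(k + 1).
Δs = 1/(k**2 + 3*k + 2), as required.
Σ_(k=1)^n t_k = s_(n+1) − s_(1) = ((n + 1)/(n + 2)) − (1/2), i.e. n/(2*(n + 2)).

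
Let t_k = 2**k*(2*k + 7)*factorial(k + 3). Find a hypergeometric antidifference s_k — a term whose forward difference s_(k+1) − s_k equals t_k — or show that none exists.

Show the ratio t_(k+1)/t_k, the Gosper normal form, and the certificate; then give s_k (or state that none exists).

s_k = 2**k*factorial(k + 3)

The ratio is 2*(k + 4)*(2*k + 9)/(2*k + 7).
A = 2*k + 8, B = 1, C = k + 7/2.
Key eq: (2*k + 8)·f(k+1) = (1)·f(k) + (k + 7/2).
deg f ≤ 0 (via 1,0,1).
Solving with deg f ≤ 0: f(k) = 1/2.
Certificate R = B(k−1)f/C = 1/(2*k + 7) gives s_k = 2**k*factorial(k + 3).
Δs = 2**k*(2*k + 7)*factorial(k + 3), as required.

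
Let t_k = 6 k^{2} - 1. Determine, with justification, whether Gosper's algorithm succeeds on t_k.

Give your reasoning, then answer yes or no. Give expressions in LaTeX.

Yes. s_k = k^{2} \left(2 k - 3\right).

The ratio is (6*(k + 1)**2 - 1)/(6*k**2 - 1).
Normal form (A,B,C) = (1, 1, k**2 - 1/6).
Solve (1)·f(k+1) − (1)·f(k) = k**2 - 1/6.
Bound: deg f ≤ 3.
A polynomial solution: f(k) = k**2*(2*k - 3)/6.
R(k) = B(k−1)·f(k)/C(k) = k**2*(2*k - 3)/(6*k**2 - 1); s_k = R·t_k = k**2*(2*k - 3).
Verify: 6*k**2 - 1 matches t_k.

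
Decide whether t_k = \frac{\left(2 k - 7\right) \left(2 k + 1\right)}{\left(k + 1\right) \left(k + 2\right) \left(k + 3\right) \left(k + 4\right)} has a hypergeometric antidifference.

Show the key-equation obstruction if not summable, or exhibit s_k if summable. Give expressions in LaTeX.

Step 1: r(k) = (4*k**3 - 19*k - 15)/(4*k**3 + 8*k**2 - 67*k - 35).
Take A(k)=k + 1, B(k)=k + 5, C(k)=k**2 - 3*k - 7/4.
Key eq: (k + 1)·f(k+1) = (k + 4)·f(k) + (k**2 - 3*k - 7/4).
From deg A=1, deg B=1, deg C=2: d=3.
Solve for f: f(k) = -k*(k**2 + 30*k + 11)/24 (degree 3 ≤ 3).
Certificate R = B(k−1)f/C = -k*(k + 4)*(k**2 + 30*k + 11)/(6*(2*k - 7)*(2*k + 1)) gives s_k = k*(-k**2 - 30*k - 11)/(6*(k**3 + 6*k**2 + 11*k + 6)).
Check: Δs_k = (4*k**2 - 12*k - 7)/(k**4 + 10*k**3 + 35*k**2 + 50*k + 24). ✓

Yes. s_k = \frac{k \left(- k^{2} - 30 k - 11\right)}{6 \left(k^{3} + 6 k^{2} + 11 k + 6\right)}.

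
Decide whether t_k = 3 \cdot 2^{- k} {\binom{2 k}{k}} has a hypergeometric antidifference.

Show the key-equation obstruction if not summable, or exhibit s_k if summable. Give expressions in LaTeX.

r(k) = (2*k + 1)/(k + 1) after simplifying.
So A=2*k + 1 and B=k + 1, with C=1.
f must satisfy (2*k + 1)·f(k+1) − (k)·f(k) = 1.
Bound: deg f ≤ -1.
Bound -1 < 0, so the key equation has no polynomial solution.

No — key equation has no polynomial f.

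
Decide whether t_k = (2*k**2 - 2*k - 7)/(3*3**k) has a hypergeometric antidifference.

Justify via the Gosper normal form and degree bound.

t_(k+1)/t_k = (2*k**2 + 2*k - 7)/(3*(2*k**2 - 2*k - 7)).
A = 1/3, B = 1, C = k**2 - k - 7/2.
Key eq: (1/3)·f(k+1) = (1)·f(k) + (k**2 - k - 7/2).
deg f ≤ 2 (via 0,0,2).
A polynomial solution: f(k) = -3*(k**2 - 3)/2.
Certificate R = B(k−1)f/C = -3*(k**2 - 3)/(2*k**2 - 2*k - 7) gives s_k = (3 - k**2)/3**k.
Check: Δs_k = (2*k**2 - 2*k - 7)/(3*3**k). ✓

Yes. s_k = (3 - k**2)/3**k.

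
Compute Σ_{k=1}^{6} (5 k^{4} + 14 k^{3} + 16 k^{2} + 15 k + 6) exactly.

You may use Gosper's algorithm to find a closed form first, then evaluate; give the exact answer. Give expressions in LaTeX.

Σ = 19356

Step 1: r(k) = (5*k**4 + 34*k**3 + 88*k**2 + 109*k + 56)/(5*k**4 + 14*k**3 + 16*k**2 + 15*k + 6).
Take A(k)=1, B(k)=1, C(k)=k**4 + 14*k**3/5 + 16*k**2/5 + 3*k + 6/5.
Solve (1)·f(k+1) − (1)·f(k) = k**4 + 14*k**3/5 + 16*k**2/5 + 3*k + 6/5.
Degrees (0,0,4) ⇒ d ≤ 5.
Coefficient equations give f(k) = k*(k**4 + k**3 + 3*k + 1)/5.
Certificate R = B(k−1)f/C = k*(k**4 + k**3 + 3*k + 1)/(5*k**4 + 14*k**3 + 16*k**2 + 15*k + 6) gives s_k = k*(k**4 + k**3 + 3*k + 1).
Check: Δs_k = 5*k**4 + 14*k**3 + 16*k**2 + 15*k + 6. ✓
Sum = s_(7) − s_(1); s_(7) = 19362, s_(1) = 6 ⇒ 19356.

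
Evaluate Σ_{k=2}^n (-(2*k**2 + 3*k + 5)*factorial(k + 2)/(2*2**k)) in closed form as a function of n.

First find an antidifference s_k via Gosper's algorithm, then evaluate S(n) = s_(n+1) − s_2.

S(n) = 18 - n*factorial(n + 3)/2**n - factorial(n + 3)/(2*2**n)

The ratio is (k + 3)*(3*k + 2*(k + 1)**2 + 8)/(2*(2*k**2 + 3*k + 5)).
Normal form (A,B,C) = (k/2 + 3/2, 1, k**2 + 3*k/2 + 5/2).
f must satisfy (k/2 + 3/2)·f(k+1) − (1)·f(k) = k**2 + 3*k/2 + 5/2.
From deg A=1, deg B=0, deg C=2: d=1.
Solving with deg f ≤ 1: f(k) = 2*k - 1.
So s_k = (B(k−1)f/C)·t_k = (2*(2*k - 1)/(2*k**2 + 3*k + 5))·t_k = -(2*k - 1)*factorial(k + 2)/2**k.
Verify: -(2*k**2 + 3*k + 5)*factorial(k + 2)/(2*2**k) matches t_k.
Evaluate: s_(n+1) = -2**(-n - 1)*(2*n + 1)*factorial(n + 3); subtract s_(2) = -18 ⇒ S(n) = 18 - n*factorial(n + 3)/2**n - factorial(n + 3)/(2*2**n).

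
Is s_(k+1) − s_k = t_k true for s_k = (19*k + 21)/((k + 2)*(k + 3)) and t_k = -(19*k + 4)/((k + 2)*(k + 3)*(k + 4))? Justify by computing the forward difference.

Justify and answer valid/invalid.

s_(k+1) = (19*k + 40)/((k + 3)*(k + 4))
s_(k+1) − s_k = (-19*k - 4)/(k**3 + 9*k**2 + 26*k + 24)
(s_(k+1) − s_k) − t_k = 0

valid; difference matches t_k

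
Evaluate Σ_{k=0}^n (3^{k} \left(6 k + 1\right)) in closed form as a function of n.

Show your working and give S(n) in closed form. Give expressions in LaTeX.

The ratio is 3*(6*k + 7)/(6*k + 1).
Gosper form: A/B · C(k+1)/C(k) with A=3, B=1, C=k + 1/6.
Solve (3)·f(k+1) − (1)·f(k) = k + 1/6.
Degrees (0,0,1) ⇒ d ≤ 1.
Coefficient equations give f(k) = (3*k - 4)/6.
Then R = B(k−1)f/C = (3*k - 4)/(6*k + 1), so s_k = R(k)·t_k = 3**k*(3*k - 4).
Δs = 3**k*(6*k + 1), as required.
Σ_(k=0)^n t_k = s_(n+1) − s_(0) = (3**(n + 1)*(3*n - 1)) − (-4), i.e. -3**(n + 1) + 3**(n + 2)*n + 4.

S(n) = - 3^{n + 1} + 3^{n + 2} n + 4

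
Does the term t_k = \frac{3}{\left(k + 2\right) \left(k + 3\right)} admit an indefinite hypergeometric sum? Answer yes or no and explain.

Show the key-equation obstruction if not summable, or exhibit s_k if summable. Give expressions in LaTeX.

t_(k+1)/t_k = (k + 2)/(k + 4).
Take A(k)=k + 2, B(k)=k + 4, C(k)=1.
Need (k + 2)·f(k+1) − (k + 3)·f(k) = 1.
Degrees (1,1,0) ⇒ d ≤ 1.
Solving with deg f ≤ 1: f(k) = k/2.
R(k) = B(k−1)·f(k)/C(k) = k*(k + 3)/2; s_k = R·t_k = 3*k/(2*(k + 2)).
Check: Δs_k = 3/(k**2 + 5*k + 6). ✓

Yes. s_k = \frac{3 k}{2 \left(k + 2\right)}.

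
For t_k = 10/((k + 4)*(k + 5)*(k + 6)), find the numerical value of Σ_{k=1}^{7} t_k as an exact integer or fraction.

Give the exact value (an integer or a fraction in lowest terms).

Σ = 7/52

t_(k+1)/t_k = (k + 4)/(k + 7).
Factor: A=k + 4; B=k + 7; C=1.
Set up (k + 4)·f(k+1) − (k + 6)·f(k) − (1) = 0.
Bound: deg f ≤ 2.
A polynomial solution: f(k) = k*(k + 9)/40.
So s_k = (B(k−1)f/C)·t_k = (k*(k + 6)*(k + 9)/40)·t_k = k*(k + 9)/(4*(k + 4)*(k + 5)).
Verify: 10/(k**3 + 15*k**2 + 74*k + 120) matches t_k.
Evaluate s at k=8 and k=1: 17/78 and 1/12; difference 7/52.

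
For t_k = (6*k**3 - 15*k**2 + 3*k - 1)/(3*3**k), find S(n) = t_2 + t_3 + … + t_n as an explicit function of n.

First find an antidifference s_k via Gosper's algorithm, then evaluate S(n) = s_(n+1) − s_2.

S(n) = 3**(-n - 2)*(19*3**n - 9*n**3 - 18*n**2 - 18*n - 12)

Step 1: r(k) = (6*k**3 + 3*k**2 - 9*k - 7)/(3*(6*k**3 - 15*k**2 + 3*k - 1)).
Take A(k)=1/3, B(k)=1, C(k)=k**3 - 5*k**2/2 + k/2 - 1/6.
f must satisfy (1/3)·f(k+1) − (1)·f(k) = k**3 - 5*k**2/2 + k/2 - 1/6.
Bound: deg f ≤ 3.
Solving with deg f ≤ 3: f(k) = -(3*k**3 - 3*k**2 + 3*k + 1)/2.
Certificate R = B(k−1)f/C = -3*(3*k**3 - 3*k**2 + 3*k + 1)/(6*k**3 - 15*k**2 + 3*k - 1) gives s_k = (-3*k**3 + 3*k**2 - 3*k - 1)/3**k.
Δs = (6*k**3 - 15*k**2 + 3*k - 1)/(3*3**k), as required.
s_(n+1) = 3**(-n - 1)*(-3*n**3 - 6*n**2 - 6*n - 4) and s_(2) = -19/9, so S(n) = 3**(-n - 2)*(19*3**n - 9*n**3 - 18*n**2 - 18*n - 12).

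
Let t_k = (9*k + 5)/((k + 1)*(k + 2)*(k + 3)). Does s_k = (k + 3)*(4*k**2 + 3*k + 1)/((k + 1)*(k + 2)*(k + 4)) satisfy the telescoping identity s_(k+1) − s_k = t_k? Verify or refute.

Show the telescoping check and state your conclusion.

Invalid: residual (4*k**3 + 6*k**2 - 31*k - 17)/(k**5 + 15*k**4 + 85*k**3 + 225*k**2 + 274*k + 120) ≠ 0.

s_(k+1) = (k + 4)*(3*k + 4*(k + 1)**2 + 4)/((k + 2)*(k + 3)*(k + 5))
s_(k+1) − s_k = (13*k**3 + 92*k**2 + 194*k + 83)/(k**5 + 15*k**4 + 85*k**3 + 225*k**2 + 274*k + 120)
(s_(k+1) − s_k) − t_k = (4*k**3 + 6*k**2 - 31*k - 17)/(k**5 + 15*k**4 + 85*k**3 + 225*k**2 + 274*k + 120)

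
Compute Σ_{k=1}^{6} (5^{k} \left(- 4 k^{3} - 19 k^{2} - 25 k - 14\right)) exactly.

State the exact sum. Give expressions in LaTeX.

r(k) = 5*(4*k**3 + 31*k**2 + 75*k + 62)/(4*k**3 + 19*k**2 + 25*k + 14) after simplifying.
Gosper form: A/B · C(k+1)/C(k) with A=5, B=1, C=k**3 + 19*k**2/4 + 25*k/4 + 7/2.
Solve (5)·f(k+1) − (1)·f(k) = k**3 + 19*k**2/4 + 25*k/4 + 7/2.
deg f ≤ 3 (via 0,0,3).
Match coefficients ⇒ f(k) = (k**3 + k**2 + 1)/4.
Get s_k = R·t_k = 5**k*(-k**3 - k**2 - 1) with R(k) = B(k−1)f(k)/C(k) = (k**3 + k**2 + 1)/(4*k**3 + 19*k**2 + 25*k + 14).
Δs = 5**k*(-4*k**3 - 19*k**2 - 25*k - 14), as required.
Sum = s_(7) − s_(1); s_(7) = -30703125, s_(1) = -15 ⇒ -30703110.

Σ = -30703110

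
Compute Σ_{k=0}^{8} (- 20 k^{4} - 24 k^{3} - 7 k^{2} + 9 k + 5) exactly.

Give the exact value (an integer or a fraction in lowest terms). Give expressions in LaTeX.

Σ = -207603

The ratio is (20*k**4 + 104*k**3 + 199*k**2 + 157*k + 37)/(20*k**4 + 24*k**3 + 7*k**2 - 9*k - 5).
Normal form (A,B,C) = (1, 1, k**4 + 6*k**3/5 + 7*k**2/20 - 9*k/20 - 1/4).
f must satisfy (1)·f(k+1) − (1)·f(k) = k**4 + 6*k**3/5 + 7*k**2/20 - 9*k/20 - 1/4.
d = 5 from the (0,0,4) case.
Solving with deg f ≤ 5: f(k) = k**2*(4*k**3 - 4*k**2 - 3*k - 2)/20.
R(k) = B(k−1)·f(k)/C(k) = k**2*(4*k**3 - 4*k**2 - 3*k - 2)/(20*k**4 + 24*k**3 + 7*k**2 - 9*k - 5); s_k = R·t_k = k**2*(-4*k**3 + 4*k**2 + 3*k + 2).
s_(k+1) − s_k = -20*k**4 - 24*k**3 - 7*k**2 + 9*k + 5 = t_k.
Evaluate s at k=9 and k=0: -207603 and 0; difference -207603.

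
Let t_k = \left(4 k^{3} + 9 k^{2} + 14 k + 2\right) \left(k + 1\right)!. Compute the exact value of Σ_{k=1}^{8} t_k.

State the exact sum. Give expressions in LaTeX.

Σ = 1077753598

t_(k+1)/t_k = (4*k**4 + 29*k**3 + 86*k**2 + 117*k + 58)/(4*k**3 + 9*k**2 + 14*k + 2).
Normal form (A,B,C) = (k + 2, 1, k**3 + 9*k**2/4 + 7*k/2 + 1/2).
Set up (k + 2)·f(k+1) − (1)·f(k) − (k**3 + 9*k**2/4 + 7*k/2 + 1/2) = 0.
Degrees (1,0,3) ⇒ d ≤ 2.
Solving with deg f ≤ 2: f(k) = k*(4*k - 3)/4.
Get s_k = R·t_k = k*(4*k - 3)*factorial(k + 1) with R(k) = B(k−1)f(k)/C(k) = k*(4*k - 3)/(4*k**3 + 9*k**2 + 14*k + 2).
Check: Δs_k = (4*k**3 + 9*k**2 + 14*k + 2)*factorial(k + 1). ✓
Telescoping: Σ = s_(9) − s_(1) = 1077753600 − (2) = 1077753598.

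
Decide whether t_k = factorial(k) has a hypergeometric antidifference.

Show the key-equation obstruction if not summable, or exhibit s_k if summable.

No — t_k has no hypergeometric antidifference.

Ratio r(k) = k + 1.
Gosper form: A/B · C(k+1)/C(k) with A=k + 1, B=1, C=1.
Solve (k + 1)·f(k+1) − (1)·f(k) = 1.
deg f ≤ -1 (via 1,0,0).
Negative degree bound (-1): no f exists, t_k not Gosper-summable.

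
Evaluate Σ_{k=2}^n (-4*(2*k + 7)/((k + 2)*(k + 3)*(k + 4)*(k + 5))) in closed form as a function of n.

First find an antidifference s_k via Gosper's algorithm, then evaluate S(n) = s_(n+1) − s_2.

S(n) = (-n**2 - 8*n + 9)/(6*(n**2 + 8*n + 15))

r(k) = (k + 2)*(2*k + 9)/((k + 6)*(2*k + 7)) after simplifying.
So A=k + 2 and B=k + 6, with C=k + 7/2.
Set up (k + 2)·f(k+1) − (k + 5)·f(k) − (k + 7/2) = 0.
d = 3 from the (1,1,1) case.
Solve for f: f(k) = k*(k + 3)*(k + 6)/16 (degree 3 ≤ 3).
So s_k = (B(k−1)f/C)·t_k = (k*(k + 3)*(k + 5)*(k + 6)/(8*(2*k + 7)))·t_k = k*(-k - 6)/(2*(k**2 + 6*k + 8)).
s_(k+1) − s_k = 4*(-2*k - 7)/(k**4 + 14*k**3 + 71*k**2 + 154*k + 120) = t_k.
Evaluate: s_(n+1) = (-n**2 - 8*n - 7)/(2*(n**2 + 8*n + 15)); subtract s_(2) = -1/3 ⇒ S(n) = (-n**2 - 8*n + 9)/(6*(n**2 + 8*n + 15)).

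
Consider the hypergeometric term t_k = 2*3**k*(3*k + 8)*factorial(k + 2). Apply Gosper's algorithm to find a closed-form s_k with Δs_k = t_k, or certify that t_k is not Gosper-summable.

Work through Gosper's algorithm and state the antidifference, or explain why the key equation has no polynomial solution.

s_k = 2*3**k*factorial(k + 2)

Compute t_(k+1)/t_k: get 3*(k + 3)*(3*k + 11)/(3*k + 8).
A = 3*k + 9, B = 1, C = k + 8/3.
Solve (3*k + 9)·f(k+1) − (1)·f(k) = k + 8/3.
d = 0 from the (1,0,1) case.
A polynomial solution: f(k) = 1/3.
Get s_k = R·t_k = 2*3**k*factorial(k + 2) with R(k) = B(k−1)f(k)/C(k) = 1/(3*k + 8).
Verify: 2*3**k*(3*k + 8)*factorial(k + 2) matches t_k.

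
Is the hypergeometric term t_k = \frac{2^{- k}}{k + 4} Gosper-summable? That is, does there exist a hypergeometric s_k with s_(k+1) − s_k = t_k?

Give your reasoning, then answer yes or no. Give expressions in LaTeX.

No; the degree bound rules out any f.

t_(k+1)/t_k = (k + 4)/(2*(k + 5)).
Normal form (A,B,C) = (k/2 + 2, k + 5, 1).
Set up (k/2 + 2)·f(k+1) − (k + 4)·f(k) − (1) = 0.
Degrees (1,1,0) ⇒ d ≤ -1.
deg f ≤ -1 is impossible — no certificate.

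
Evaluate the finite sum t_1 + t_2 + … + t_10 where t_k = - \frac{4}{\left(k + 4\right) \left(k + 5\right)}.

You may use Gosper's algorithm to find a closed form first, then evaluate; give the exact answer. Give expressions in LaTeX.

Compute t_(k+1)/t_k: get (k + 4)/(k + 6).
Factor: A=k + 4; B=k + 6; C=1.
Set up (k + 4)·f(k+1) − (k + 5)·f(k) − (1) = 0.
d = 1 from the (1,1,0) case.
A polynomial solution: f(k) = k/4.
So s_k = (B(k−1)f/C)·t_k = (k*(k + 5)/4)·t_k = -k/(k + 4).
Δs = -4/(k**2 + 9*k + 20), as required.
Sum = s_(11) − s_(1); s_(11) = -11/15, s_(1) = -1/5 ⇒ -8/15.

Σ = -8/15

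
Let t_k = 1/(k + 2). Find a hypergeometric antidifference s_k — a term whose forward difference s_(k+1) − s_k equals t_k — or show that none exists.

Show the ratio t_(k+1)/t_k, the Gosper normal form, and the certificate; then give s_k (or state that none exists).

no hypergeometric antidifference exists

Step 1: r(k) = (k + 2)/(k + 3).
So A=k + 2 and B=k + 3, with C=1.
Key eq: (k + 2)·f(k+1) = (k + 2)·f(k) + (1).
d = 0 from the (1,1,0) case.
f = c0 ⇒ A·f(k+1) − B(k−1)·f(k) − C = -1. The system {-1 = 0} is inconsistent; no antidifference.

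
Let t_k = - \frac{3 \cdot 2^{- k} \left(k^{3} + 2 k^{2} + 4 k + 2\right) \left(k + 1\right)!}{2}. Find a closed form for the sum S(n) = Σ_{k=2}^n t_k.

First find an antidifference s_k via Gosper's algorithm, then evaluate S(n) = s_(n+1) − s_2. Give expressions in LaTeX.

S(n) = 2^{- n - 1} \left(27 \cdot 2^{n} - 3 n^{4} n! - 15 n^{3} n! - 24 n^{2} n! - 12 n n!\right)

Ratio r(k) = (k**4 + 7*k**3 + 21*k**2 + 31*k + 18)/(2*(k**3 + 2*k**2 + 4*k + 2)).
Take A(k)=k/2 + 1, B(k)=1, C(k)=k**3 + 2*k**2 + 4*k + 2.
Solve (k/2 + 1)·f(k+1) − (1)·f(k) = k**3 + 2*k**2 + 4*k + 2.
d = 2 from the (1,0,3) case.
A polynomial solution: f(k) = 2*(k - 1)*(k + 1).
Then R = B(k−1)f/C = 2*(k - 1)*(k + 1)/(k**3 + 2*k**2 + 4*k + 2), so s_k = R(k)·t_k = -3*(k - 1)*(k + 1)*factorial(k + 1)/2**k.
s_(k+1) − s_k = -3*(k**3 + 2*k**2 + 4*k + 2)*factorial(k + 1)/(2*2**k) = t_k.
Telescope: S(n) = s_(n+1) − s_(2) = -3*2**(-n - 1)*n*(n + 2)*factorial(n + 2) − (-27/2) = 2**(-n - 1)*(27*2**n - 3*n**4*factorial(n) - 15*n**3*factorial(n) - 24*n**2*factorial(n) - 12*n*factorial(n)).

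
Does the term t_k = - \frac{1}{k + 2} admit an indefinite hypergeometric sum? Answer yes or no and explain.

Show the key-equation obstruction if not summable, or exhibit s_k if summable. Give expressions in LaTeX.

No — key equation has no polynomial f.

Step 1: r(k) = (k + 2)/(k + 3).
So A=k + 2 and B=k + 3, with C=1.
Key eq: (k + 2)·f(k+1) = (k + 2)·f(k) + (1).
deg f ≤ 0 (via 1,1,0).
f = c0 ⇒ A·f(k+1) − B(k−1)·f(k) − C = -1. The system {-1 = 0} is inconsistent; no antidifference.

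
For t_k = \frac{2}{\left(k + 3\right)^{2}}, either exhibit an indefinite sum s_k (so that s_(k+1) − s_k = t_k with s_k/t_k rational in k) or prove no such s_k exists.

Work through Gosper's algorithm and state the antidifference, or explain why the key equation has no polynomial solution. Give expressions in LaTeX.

Ratio r(k) = (k + 3)**2/(k + 4)**2.
Normal form (A,B,C) = (k**2 + 6*k + 9, k**2 + 8*k + 16, 1).
Need (k**2 + 6*k + 9)·f(k+1) − (k**2 + 6*k + 9)·f(k) = 1.
deg f ≤ 0 (via 2,2,0).
f = c0 ⇒ A·f(k+1) − B(k−1)·f(k) − C = -1. The system {-1 = 0} is inconsistent; no antidifference.

not Gosper-summable; s_k does not exist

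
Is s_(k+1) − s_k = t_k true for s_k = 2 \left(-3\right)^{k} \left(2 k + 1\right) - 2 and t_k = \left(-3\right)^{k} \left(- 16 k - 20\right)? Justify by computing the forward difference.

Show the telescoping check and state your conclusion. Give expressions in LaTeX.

Valid — Δs_k = t_k.

s_(k+1) = 2*(-3)**(k + 1)*(2*k + 3) - 2
s_(k+1) − s_k = (-3)**k*(-16*k - 20)
(s_(k+1) − s_k) − t_k = 0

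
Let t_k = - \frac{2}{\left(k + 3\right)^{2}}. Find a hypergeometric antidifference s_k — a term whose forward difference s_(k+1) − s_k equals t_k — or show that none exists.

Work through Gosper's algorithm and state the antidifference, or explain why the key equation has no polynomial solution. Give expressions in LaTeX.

none — t_k is not Gosper-summable

The ratio is (k + 3)**2/(k + 4)**2.
Normal form (A,B,C) = (k**2 + 6*k + 9, k**2 + 8*k + 16, 1).
Need (k**2 + 6*k + 9)·f(k+1) − (k**2 + 6*k + 9)·f(k) = 1.
From deg A=2, deg B=2, deg C=0: d=0.
Put f(k) = c0: A·f(k+1) − B(k−1)·f(k) − C = -1; need -1 = 0 — inconsistent ⇒ no f, not summable.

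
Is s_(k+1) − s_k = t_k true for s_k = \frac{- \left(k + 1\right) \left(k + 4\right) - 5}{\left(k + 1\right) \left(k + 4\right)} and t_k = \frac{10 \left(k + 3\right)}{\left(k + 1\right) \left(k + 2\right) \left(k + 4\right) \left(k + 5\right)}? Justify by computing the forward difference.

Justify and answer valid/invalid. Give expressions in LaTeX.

Valid: the claim telescopes to t_k.

s_(k+1) = (-(k + 2)*(k + 5) - 5)/((k + 2)*(k + 5))
s_(k+1) − s_k = 10*(k + 3)/(k**4 + 12*k**3 + 49*k**2 + 78*k + 40)
(s_(k+1) − s_k) − t_k = 0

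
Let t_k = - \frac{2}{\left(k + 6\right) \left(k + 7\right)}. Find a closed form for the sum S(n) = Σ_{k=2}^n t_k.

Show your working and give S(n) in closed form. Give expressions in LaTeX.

S(n) = \frac{1 - n}{4 \left(n + 7\right)}

Ratio r(k) = (k + 6)/(k + 8).
Factor: A=k + 6; B=k + 8; C=1.
Key eq: (k + 6)·f(k+1) = (k + 7)·f(k) + (1).
Degrees (1,1,0) ⇒ d ≤ 1.
Match coefficients ⇒ f(k) = k/6.
Then R = B(k−1)f/C = k*(k + 7)/6, so s_k = R(k)·t_k = -k/(3*k + 18).
s_(k+1) − s_k = -2/(k**2 + 13*k + 42) = t_k.
Telescope: S(n) = s_(n+1) − s_(2) = (-n - 1)/(3*(n + 7)) − (-1/12) = (1 - n)/(4*(n + 7)).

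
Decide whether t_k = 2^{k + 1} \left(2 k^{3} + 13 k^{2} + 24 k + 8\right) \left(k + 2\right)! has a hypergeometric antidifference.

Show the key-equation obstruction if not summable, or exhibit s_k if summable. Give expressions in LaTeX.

Yes. s_k = 2^{k + 1} \left(k^{2} + 2 k - 2\right) \left(k + 2\right)!.

t_(k+1)/t_k = 2*(2*k**4 + 25*k**3 + 113*k**2 + 215*k + 141)/(2*k**3 + 13*k**2 + 24*k + 8).
Take A(k)=2*k + 6, B(k)=1, C(k)=k**3 + 13*k**2/2 + 12*k + 4.
f must satisfy (2*k + 6)·f(k+1) − (1)·f(k) = k**3 + 13*k**2/2 + 12*k + 4.
From deg A=1, deg B=0, deg C=3: d=2.
Coefficient equations give f(k) = (k**2 + 2*k - 2)/2.
Certificate R = B(k−1)f/C = (k**2 + 2*k - 2)/(2*k**3 + 13*k**2 + 24*k + 8) gives s_k = 2**(k + 1)*(k**2 + 2*k - 2)*factorial(k + 2).
Verify: 2**(k + 1)*(2*k**3 + 13*k**2 + 24*k + 8)*factorial(k + 2) matches t_k.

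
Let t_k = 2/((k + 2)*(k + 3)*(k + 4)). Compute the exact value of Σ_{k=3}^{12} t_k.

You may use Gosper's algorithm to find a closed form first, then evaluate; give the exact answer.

Step 1: r(k) = (k + 2)/(k + 5).
So A=k + 2 and B=k + 5, with C=1.
f must satisfy (k + 2)·f(k+1) − (k + 4)·f(k) = 1.
deg f ≤ 2 (via 1,1,0).
Coefficient equations give f(k) = k*(k + 5)/12.
Certificate R = B(k−1)f/C = k*(k + 4)*(k + 5)/12 gives s_k = k*(k + 5)/(6*(k + 2)*(k + 3)).
Δs = 2/(k**3 + 9*k**2 + 26*k + 24), as required.
Telescoping: Σ = s_(13) − s_(3) = 13/80 − (2/15) = 7/240.

Σ = 7/240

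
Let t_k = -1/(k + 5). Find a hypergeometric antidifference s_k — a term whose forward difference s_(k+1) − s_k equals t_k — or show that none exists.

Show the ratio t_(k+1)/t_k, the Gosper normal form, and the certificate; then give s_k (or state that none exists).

no hypergeometric antidifference exists

The ratio is (k + 5)/(k + 6).
Normal form (A,B,C) = (k + 5, k + 6, 1).
Key eq: (k + 5)·f(k+1) = (k + 5)·f(k) + (1).
Bound: deg f ≤ 0.
Write f(k) = c0. Then LHS − RHS = -1, requiring -1 = 0: contradictory. No certificate.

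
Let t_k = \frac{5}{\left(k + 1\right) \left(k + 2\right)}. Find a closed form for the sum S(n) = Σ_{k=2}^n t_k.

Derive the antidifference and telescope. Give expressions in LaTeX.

S(n) = \frac{5 \left(n - 1\right)}{3 \left(n + 2\right)}

t_(k+1)/t_k = (k + 1)/(k + 3).
Normal form (A,B,C) = (k + 1, k + 3, 1).
Solve (k + 1)·f(k+1) − (k + 2)·f(k) = 1.
deg f ≤ 1 (via 1,1,0).
Match coefficients ⇒ f(k) = k.
Certificate R = B(k−1)f/C = k*(k + 2) gives s_k = 5*k/(k + 1).
Check: Δs_k = 5/(k**2 + 3*k + 2). ✓
Σ_(k=2)^n t_k = s_(n+1) − s_(2) = (5*(n + 1)/(n + 2)) − (10/3), i.e. 5*(n - 1)/(3*(n + 2)).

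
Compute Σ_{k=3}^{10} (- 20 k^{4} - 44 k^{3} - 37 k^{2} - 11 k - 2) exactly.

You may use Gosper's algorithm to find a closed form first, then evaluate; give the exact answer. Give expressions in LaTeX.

t_(k+1)/t_k = (20*k**4 + 124*k**3 + 289*k**2 + 297*k + 114)/(20*k**4 + 44*k**3 + 37*k**2 + 11*k + 2).
A = 1, B = 1, C = k**4 + 11*k**3/5 + 37*k**2/20 + 11*k/20 + 1/10.
Need (1)·f(k+1) − (1)·f(k) = k**4 + 11*k**3/5 + 37*k**2/20 + 11*k/20 + 1/10.
From deg A=0, deg B=0, deg C=4: d=5.
Coefficient equations give f(k) = k*(4*k**4 + k**3 - 3*k**2 - 2*k + 2)/20.
Get s_k = R·t_k = k*(-4*k**4 - k**3 + 3*k**2 + 2*k - 2) with R(k) = B(k−1)f(k)/C(k) = k*(4*k**4 + k**3 - 3*k**2 - 2*k + 2)/(20*k**4 + 44*k**3 + 37*k**2 + 11*k + 2).
s_(k+1) − s_k = -20*k**4 - 44*k**3 - 37*k**2 - 11*k - 2 = t_k.
Evaluate s at k=11 and k=3: -654632 and -960; difference -653672.

Σ = -653672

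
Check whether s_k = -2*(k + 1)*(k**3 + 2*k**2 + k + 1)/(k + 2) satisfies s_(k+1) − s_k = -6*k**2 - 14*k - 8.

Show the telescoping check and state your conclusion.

Invalid: residual 2*(2*k**3 + 11*k**2 + 17*k + 7)/(k**2 + 5*k + 6) ≠ 0.

s_(k+1) = -2*(k + 2)*(k + (k + 1)**3 + 2*(k + 1)**2 + 2)/(k + 3)
s_(k+1) − s_k = 2*(-3*k**4 - 20*k**3 - 46*k**2 - 45*k - 17)/(k**2 + 5*k + 6)
(s_(k+1) − s_k) − t_k = 2*(2*k**3 + 11*k**2 + 17*k + 7)/(k**2 + 5*k + 6)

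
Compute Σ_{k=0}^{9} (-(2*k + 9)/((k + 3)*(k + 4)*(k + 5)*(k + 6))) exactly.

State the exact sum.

Ratio r(k) = (k + 3)*(2*k + 11)/((k + 7)*(2*k + 9)).
A = k + 3, B = k + 7, C = k + 9/2.
f must satisfy (k + 3)·f(k+1) − (k + 6)·f(k) = k + 9/2.
Bound: deg f ≤ 3.
A polynomial solution: f(k) = k*(k + 4)*(k + 8)/30.
Then R = B(k−1)f/C = k*(k + 4)*(k + 6)*(k + 8)/(15*(2*k + 9)), so s_k = R(k)·t_k = k*(-k - 8)/(15*(k**2 + 8*k + 15)).
Δs = (-2*k - 9)/(k**4 + 18*k**3 + 119*k**2 + 342*k + 360), as required.
Telescoping: Σ = s_(10) − s_(0) = -4/65 − (0) = -4/65.

Σ = -4/65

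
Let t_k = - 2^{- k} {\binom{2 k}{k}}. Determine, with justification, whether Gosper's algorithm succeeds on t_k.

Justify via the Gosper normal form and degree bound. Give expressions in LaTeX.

No — key equation has no polynomial f.

Step 1: r(k) = (2*k + 1)/(k + 1).
Take A(k)=2*k + 1, B(k)=k + 1, C(k)=1.
Solve (2*k + 1)·f(k+1) − (k)·f(k) = 1.
From deg A=1, deg B=1, deg C=0: d=-1.
Negative degree bound (-1): no f exists, t_k not Gosper-summable.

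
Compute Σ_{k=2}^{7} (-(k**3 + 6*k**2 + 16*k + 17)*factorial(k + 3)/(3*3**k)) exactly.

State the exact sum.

Σ = -43847320/81

Ratio r(k) = (k**4 + 13*k**3 + 67*k**2 + 164*k + 160)/(3*(k**3 + 6*k**2 + 16*k + 17)).
Normal form (A,B,C) = (k/3 + 4/3, 1, k**3 + 6*k**2 + 16*k + 17).
f must satisfy (k/3 + 4/3)·f(k+1) − (1)·f(k) = k**3 + 6*k**2 + 16*k + 17.
Degrees (1,0,3) ⇒ d ≤ 2.
A polynomial solution: f(k) = 3*(k**2 + 3*k + 1).
So s_k = (B(k−1)f/C)·t_k = (3*(k**2 + 3*k + 1)/(k**3 + 6*k**2 + 16*k + 17))·t_k = -(k**2 + 3*k + 1)*factorial(k + 3)/3**k.
Δs = -(k**3 + 6*k**2 + 16*k + 17)*factorial(k + 3)/(3*3**k), as required.
Telescoping: Σ = s_(8) − s_(2) = -43859200/81 − (-440/3) = -43847320/81.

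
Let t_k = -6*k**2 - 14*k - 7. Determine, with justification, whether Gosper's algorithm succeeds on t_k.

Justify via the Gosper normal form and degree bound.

Yes. s_k = k*(-2*k**2 - 4*k - 1).

The ratio is (6*k**2 + 26*k + 27)/(6*k**2 + 14*k + 7).
So A=1 and B=1, with C=k**2 + 7*k/3 + 7/6.
Solve (1)·f(k+1) − (1)·f(k) = k**2 + 7*k/3 + 7/6.
d = 3 from the (0,0,2) case.
Solve for f: f(k) = k*(2*k**2 + 4*k + 1)/6 (degree 3 ≤ 3).
Then R = B(k−1)f/C = k*(2*k**2 + 4*k + 1)/(6*k**2 + 14*k + 7), so s_k = R(k)·t_k = k*(-2*k**2 - 4*k - 1).
Δs = -6*k**2 - 14*k - 7, as required.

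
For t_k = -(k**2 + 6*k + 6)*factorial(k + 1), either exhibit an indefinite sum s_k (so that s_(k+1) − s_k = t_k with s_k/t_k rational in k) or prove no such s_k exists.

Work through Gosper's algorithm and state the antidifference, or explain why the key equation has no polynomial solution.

Step 1: r(k) = (k + 2)*(6*k + (k + 1)**2 + 12)/(k**2 + 6*k + 6).
So A=k + 2 and B=1, with C=k**2 + 6*k + 6.
f must satisfy (k + 2)·f(k+1) − (1)·f(k) = k**2 + 6*k + 6.
d = 1 from the (1,0,2) case.
Solving with deg f ≤ 1: f(k) = k + 4.
Then R = B(k−1)f/C = (k + 4)/(k**2 + 6*k + 6), so s_k = R(k)·t_k = -(k + 4)*factorial(k + 1).
Check: Δs_k = -(k**2 + 6*k + 6)*factorial(k + 1). ✓

s_k = -(k + 4)*factorial(k + 1)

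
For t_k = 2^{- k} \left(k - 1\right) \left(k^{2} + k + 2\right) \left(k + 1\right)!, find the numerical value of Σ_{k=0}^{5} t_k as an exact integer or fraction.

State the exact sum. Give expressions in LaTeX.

Compute t_(k+1)/t_k: get k*(k + 2)*(k + (k + 1)**2 + 3)/(2*(k - 1)*(k**2 + k + 2)).
Factor: A=k/2 + 1; B=1; C=k**3 + k - 2.
Set up (k/2 + 1)·f(k+1) − (1)·f(k) − (k**3 + k - 2) = 0.
d = 2 from the (1,0,3) case.
A polynomial solution: f(k) = 2*(k**2 - 2*k - 2).
Then R = B(k−1)f/C = 2*(k**2 - 2*k - 2)/((k - 1)*(k**2 + k + 2)), so s_k = R(k)·t_k = 2**(1 - k)*(k**2 - 2*k - 2)*factorial(k + 1).
Check: Δs_k = (k - 1)*(k**2 + k + 2)*factorial(k + 1)/2**k. ✓
Σ_(k=0)^(5) t_k = s_(6) − s_(0) = 3465 − (-4) = 3469.

Σ = 3469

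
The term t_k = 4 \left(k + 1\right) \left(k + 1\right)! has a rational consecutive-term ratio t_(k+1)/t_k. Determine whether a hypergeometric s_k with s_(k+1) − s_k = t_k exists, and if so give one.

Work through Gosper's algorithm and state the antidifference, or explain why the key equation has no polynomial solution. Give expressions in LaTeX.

The ratio is (k + 2)**2/(k + 1).
So A=k + 2 and B=1, with C=k + 1.
Key eq: (k + 2)·f(k+1) = (1)·f(k) + (k + 1).
Bound: deg f ≤ 0.
A polynomial solution: f(k) = 1.
Get s_k = R·t_k = 4*factorial(k + 1) with R(k) = B(k−1)f(k)/C(k) = 1/(k + 1).
Check: Δs_k = 4*(k + 1)*factorial(k + 1). ✓

s_k = 4 \left(k + 1\right)!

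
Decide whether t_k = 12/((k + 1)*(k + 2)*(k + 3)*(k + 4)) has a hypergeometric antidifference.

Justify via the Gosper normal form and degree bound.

The ratio is (k + 1)/(k + 5).
Factor: A=k + 1; B=k + 5; C=1.
Need (k + 1)·f(k+1) − (k + 4)·f(k) = 1.
Degrees (1,1,0) ⇒ d ≤ 3.
A polynomial solution: f(k) = k*(k**2 + 6*k + 11)/18.
Certificate R = B(k−1)f/C = k*(k + 4)*(k**2 + 6*k + 11)/18 gives s_k = 2*k*(k**2 + 6*k + 11)/(3*(k + 1)*(k + 2)*(k + 3)).
Δs = 12/(k**4 + 10*k**3 + 35*k**2 + 50*k + 24), as required.

Yes. s_k = 2*k*(k**2 + 6*k + 11)/(3*(k + 1)*(k + 2)*(k + 3)).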